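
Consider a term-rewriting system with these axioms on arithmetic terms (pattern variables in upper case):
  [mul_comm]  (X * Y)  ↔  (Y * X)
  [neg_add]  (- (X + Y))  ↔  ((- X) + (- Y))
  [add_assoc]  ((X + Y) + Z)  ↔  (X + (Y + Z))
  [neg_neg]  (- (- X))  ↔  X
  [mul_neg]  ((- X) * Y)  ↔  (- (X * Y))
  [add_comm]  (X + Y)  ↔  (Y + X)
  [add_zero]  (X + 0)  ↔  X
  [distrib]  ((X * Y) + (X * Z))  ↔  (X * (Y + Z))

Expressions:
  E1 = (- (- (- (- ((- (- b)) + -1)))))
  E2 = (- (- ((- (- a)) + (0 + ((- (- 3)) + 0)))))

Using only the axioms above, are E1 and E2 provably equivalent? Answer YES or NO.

NO

All listed rules preserve value, hence provable equivalence implies equal values everywhere; look for a separating assignment.
a=0, b=0 gives E1 ↦ -1, E2 ↦ 3; values differ ⇒ not provably equivalent.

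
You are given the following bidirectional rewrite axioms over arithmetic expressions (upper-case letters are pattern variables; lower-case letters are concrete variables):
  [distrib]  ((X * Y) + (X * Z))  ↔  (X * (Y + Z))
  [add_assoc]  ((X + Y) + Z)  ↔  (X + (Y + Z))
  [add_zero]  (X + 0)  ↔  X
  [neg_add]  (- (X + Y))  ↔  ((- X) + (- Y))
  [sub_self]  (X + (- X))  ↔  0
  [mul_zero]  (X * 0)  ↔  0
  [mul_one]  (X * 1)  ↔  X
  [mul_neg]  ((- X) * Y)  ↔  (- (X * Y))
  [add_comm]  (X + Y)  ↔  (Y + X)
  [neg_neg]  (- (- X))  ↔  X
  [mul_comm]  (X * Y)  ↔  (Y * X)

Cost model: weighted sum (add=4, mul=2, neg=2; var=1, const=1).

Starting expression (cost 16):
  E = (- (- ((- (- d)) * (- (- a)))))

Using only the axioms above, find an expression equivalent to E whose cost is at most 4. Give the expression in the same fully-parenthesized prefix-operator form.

step 1: neg_neg (→) rewrites (- (- d)) into d, now (- (- (d * (- (- a)))))
step 2: neg_neg (→) rewrites (- (- a)) into a, now (- (- (d * a)))
step 3: neg_neg (→) rewrites (- (- (d * a))) into (d * a), reaching cost 4 (bound 4)

(d * a)   [cost 4]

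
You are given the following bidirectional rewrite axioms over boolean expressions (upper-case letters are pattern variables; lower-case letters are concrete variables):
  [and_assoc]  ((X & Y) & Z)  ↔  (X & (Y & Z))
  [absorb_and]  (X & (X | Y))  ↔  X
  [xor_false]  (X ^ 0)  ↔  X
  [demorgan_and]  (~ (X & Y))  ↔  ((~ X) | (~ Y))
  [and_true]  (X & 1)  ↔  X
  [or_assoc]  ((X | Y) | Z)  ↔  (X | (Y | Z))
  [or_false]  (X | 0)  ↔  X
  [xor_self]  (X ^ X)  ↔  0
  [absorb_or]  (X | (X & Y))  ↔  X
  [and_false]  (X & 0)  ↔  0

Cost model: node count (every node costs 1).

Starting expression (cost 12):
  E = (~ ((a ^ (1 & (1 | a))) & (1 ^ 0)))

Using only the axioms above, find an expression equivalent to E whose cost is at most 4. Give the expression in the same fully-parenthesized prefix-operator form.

1. [absorb_and →] (1 & (1 | a))  →  1;  E = (~ ((a ^ 1) & (1 ^ 0)))
2. [xor_false →] (1 ^ 0)  →  1;  E = (~ ((a ^ 1) & 1))
3. [and_true →] ((a ^ 1) & 1)  →  (a ^ 1);  cost 4 ≤ 4, done

(~ (a ^ 1))   [cost 4]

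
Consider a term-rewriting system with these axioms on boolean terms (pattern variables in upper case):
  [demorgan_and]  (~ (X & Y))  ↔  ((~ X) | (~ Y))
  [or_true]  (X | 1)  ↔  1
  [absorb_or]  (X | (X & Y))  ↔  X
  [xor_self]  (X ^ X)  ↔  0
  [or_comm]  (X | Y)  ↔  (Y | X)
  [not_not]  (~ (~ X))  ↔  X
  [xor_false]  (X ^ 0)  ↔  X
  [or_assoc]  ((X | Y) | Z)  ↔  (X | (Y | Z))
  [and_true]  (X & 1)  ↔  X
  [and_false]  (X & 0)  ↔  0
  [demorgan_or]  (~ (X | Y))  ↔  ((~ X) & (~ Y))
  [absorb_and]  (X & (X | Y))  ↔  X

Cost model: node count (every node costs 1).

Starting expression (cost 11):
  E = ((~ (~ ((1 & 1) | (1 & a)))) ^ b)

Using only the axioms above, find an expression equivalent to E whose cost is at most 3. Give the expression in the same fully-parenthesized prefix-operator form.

(1) (1 & 1)  =[and_true →]=  1    ⊢ ((~ (~ (1 | (1 & a)))) ^ b)
(2) (1 | (1 & a))  =[absorb_or →]=  1    ⊢ ((~ (~ 1)) ^ b)
(3) (~ (~ 1))  =[not_not →]=  1    ⊢ cost 3, within 3

(1 ^ b)   [cost 3]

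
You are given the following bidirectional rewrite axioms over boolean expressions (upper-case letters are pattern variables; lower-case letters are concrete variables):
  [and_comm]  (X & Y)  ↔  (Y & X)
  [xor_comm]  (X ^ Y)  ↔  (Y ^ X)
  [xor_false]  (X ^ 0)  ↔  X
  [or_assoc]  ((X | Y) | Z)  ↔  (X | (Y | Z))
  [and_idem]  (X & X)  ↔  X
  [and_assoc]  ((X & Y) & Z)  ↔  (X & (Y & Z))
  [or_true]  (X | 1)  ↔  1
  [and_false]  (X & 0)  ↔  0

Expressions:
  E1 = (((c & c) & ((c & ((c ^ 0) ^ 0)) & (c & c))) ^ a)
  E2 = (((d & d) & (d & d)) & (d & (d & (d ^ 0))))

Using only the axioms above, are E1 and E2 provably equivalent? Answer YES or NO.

NO

Every axiom is a valid identity, so a rewrite proof would force E1 and E2 to agree under every assignment.
At a=0, c=0, d=1: E1 = 0 but E2 = 1; they differ, so no derivation exists.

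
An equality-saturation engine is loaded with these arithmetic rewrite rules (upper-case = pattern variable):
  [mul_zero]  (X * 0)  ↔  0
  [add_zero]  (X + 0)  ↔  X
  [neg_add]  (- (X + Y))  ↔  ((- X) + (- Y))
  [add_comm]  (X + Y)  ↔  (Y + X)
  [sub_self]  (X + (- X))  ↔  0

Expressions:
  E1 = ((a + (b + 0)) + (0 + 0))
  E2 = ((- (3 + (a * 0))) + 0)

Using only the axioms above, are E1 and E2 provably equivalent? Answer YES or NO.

The axioms are sound identities: if E1 ↔* E2 then E1 and E2 evaluate identically under any assignment.
Under a=0, b=0: E1 evaluates to 0, E2 to -3. Distinct ⇒ no rewrite sequence connects them.

NO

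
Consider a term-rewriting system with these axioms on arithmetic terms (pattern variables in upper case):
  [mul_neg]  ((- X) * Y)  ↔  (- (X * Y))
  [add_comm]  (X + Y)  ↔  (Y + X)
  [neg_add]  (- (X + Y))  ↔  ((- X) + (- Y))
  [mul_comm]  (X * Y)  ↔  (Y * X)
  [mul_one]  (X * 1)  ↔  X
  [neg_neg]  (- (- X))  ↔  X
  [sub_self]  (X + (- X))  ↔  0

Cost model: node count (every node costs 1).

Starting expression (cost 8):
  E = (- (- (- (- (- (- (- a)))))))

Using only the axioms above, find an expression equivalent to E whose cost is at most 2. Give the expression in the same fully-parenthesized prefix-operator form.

1. [neg_neg →] (- (- a))  →  a;  E = (- (- (- (- (- a)))))
2. [neg_neg →] (- (- (- (- a))))  →  (- (- a));  E = (- (- (- a)))
3. [neg_neg →] (- (- a))  →  a;  cost 2 ≤ 2, done

(- a)   [cost 2]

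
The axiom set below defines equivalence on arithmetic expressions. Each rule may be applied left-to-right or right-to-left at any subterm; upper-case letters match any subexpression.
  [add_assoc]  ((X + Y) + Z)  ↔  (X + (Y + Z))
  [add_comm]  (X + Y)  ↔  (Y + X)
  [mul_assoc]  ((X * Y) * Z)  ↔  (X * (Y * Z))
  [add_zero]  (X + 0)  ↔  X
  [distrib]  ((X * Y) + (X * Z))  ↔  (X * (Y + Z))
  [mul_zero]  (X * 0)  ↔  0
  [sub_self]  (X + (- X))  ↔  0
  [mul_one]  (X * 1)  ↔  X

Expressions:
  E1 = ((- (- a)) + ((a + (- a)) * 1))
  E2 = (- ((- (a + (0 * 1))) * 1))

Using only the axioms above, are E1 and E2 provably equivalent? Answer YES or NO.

YES

step 1: mul_one (→) rewrites ((a + (- a)) * 1) into (a + (- a)), now ((- (- a)) + (a + (- a)))
step 2: sub_self (→) rewrites (a + (- a)) into 0, now ((- (- a)) + 0)
step 3: add_zero (→) rewrites ((- (- a)) + 0) into (- (- a))
step 4: add_zero (←) rewrites a into (a + 0), now (- (- (a + 0)))
step 5: mul_one (←) rewrites (- (a + 0)) into ((- (a + 0)) * 1), now (- ((- (a + 0)) * 1))
step 6: mul_one (←) rewrites 0 into (0 * 1), which is E2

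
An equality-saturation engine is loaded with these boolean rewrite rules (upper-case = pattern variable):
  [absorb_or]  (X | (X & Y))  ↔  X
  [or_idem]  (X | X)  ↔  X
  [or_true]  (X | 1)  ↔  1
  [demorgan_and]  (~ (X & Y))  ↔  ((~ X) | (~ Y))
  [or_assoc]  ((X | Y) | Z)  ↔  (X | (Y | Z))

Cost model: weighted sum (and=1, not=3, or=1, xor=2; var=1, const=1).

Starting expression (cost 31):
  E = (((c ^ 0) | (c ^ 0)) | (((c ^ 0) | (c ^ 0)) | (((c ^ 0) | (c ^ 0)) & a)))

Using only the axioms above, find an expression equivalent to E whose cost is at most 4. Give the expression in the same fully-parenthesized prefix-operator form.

(c ^ 0)   [cost 4]

1. [absorb_or →] (((c ^ 0) | (c ^ 0)) | (((c ^ 0) | (c ^ 0)) & a))  →  ((c ^ 0) | (c ^ 0));  E = (((c ^ 0) | (c ^ 0)) | ((c ^ 0) | (c ^ 0)))
2. [or_idem →] (((c ^ 0) | (c ^ 0)) | ((c ^ 0) | (c ^ 0)))  →  ((c ^ 0) | (c ^ 0))
3. [or_idem →] ((c ^ 0) | (c ^ 0))  →  (c ^ 0);  cost 4 ≤ 4, done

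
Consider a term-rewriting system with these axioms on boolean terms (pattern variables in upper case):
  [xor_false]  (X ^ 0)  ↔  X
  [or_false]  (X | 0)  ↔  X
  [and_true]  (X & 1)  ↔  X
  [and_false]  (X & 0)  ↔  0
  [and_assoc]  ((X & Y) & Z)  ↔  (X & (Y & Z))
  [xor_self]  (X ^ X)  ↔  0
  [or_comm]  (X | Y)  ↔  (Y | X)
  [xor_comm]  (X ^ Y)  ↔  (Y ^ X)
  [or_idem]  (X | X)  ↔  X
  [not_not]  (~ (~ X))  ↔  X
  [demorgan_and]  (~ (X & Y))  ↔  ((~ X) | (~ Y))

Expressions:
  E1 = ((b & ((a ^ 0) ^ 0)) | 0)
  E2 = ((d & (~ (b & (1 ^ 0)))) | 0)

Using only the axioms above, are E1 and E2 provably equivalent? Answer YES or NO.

NO

Every axiom is a valid identity, so a rewrite proof would force E1 and E2 to agree under every assignment.
At a=0, b=0, d=1: E1 = 0 but E2 = 1; they differ, so no derivation exists.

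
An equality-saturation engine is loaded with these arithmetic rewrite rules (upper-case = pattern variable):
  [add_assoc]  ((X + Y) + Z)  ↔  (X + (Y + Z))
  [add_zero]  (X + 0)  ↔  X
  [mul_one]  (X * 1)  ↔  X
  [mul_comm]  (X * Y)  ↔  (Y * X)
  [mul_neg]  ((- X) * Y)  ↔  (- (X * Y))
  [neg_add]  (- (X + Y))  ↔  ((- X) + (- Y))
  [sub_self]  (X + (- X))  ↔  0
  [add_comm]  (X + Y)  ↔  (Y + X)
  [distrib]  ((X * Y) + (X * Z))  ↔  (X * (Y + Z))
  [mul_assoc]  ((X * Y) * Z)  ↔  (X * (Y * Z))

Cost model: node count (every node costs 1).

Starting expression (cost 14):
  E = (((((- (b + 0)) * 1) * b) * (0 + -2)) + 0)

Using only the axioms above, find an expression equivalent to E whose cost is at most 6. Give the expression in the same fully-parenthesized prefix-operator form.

(1) (((((- (b + 0)) * 1) * b) * (0 + -2)) + 0)  =[add_zero →]=  ((((- (b + 0)) * 1) * b) * (0 + -2))
(2) ((- (b + 0)) * 1)  =[mul_one →]=  (- (b + 0))    ⊢ (((- (b + 0)) * b) * (0 + -2))
(3) (((- (b + 0)) * b) * (0 + -2))  =[mul_assoc →]=  ((- (b + 0)) * (b * (0 + -2)))
(4) (0 + -2)  =[add_comm →]=  (-2 + 0)    ⊢ ((- (b + 0)) * (b * (-2 + 0)))
(5) (b + 0)  =[add_zero →]=  b    ⊢ ((- b) * (b * (-2 + 0)))
(6) (-2 + 0)  =[add_zero →]=  -2    ⊢ cost 6, within 6

((- b) * (b * -2))   [cost 6]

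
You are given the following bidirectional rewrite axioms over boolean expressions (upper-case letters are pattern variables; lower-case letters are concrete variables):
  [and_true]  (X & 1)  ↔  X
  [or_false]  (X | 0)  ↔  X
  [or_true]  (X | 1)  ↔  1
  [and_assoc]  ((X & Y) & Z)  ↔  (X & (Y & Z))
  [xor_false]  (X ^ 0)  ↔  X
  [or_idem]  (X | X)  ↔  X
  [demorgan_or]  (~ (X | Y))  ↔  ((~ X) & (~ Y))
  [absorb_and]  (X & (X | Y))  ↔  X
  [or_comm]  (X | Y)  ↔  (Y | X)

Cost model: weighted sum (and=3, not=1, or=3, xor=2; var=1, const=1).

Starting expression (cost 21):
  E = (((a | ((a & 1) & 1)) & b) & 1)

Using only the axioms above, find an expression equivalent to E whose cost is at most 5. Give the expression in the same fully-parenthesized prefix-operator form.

step 1: and_true (→) rewrites (a & 1) into a, now (((a | (a & 1)) & b) & 1)
step 2: and_true (→) rewrites (a & 1) into a, now (((a | a) & b) & 1)
step 3: and_true (→) rewrites (((a | a) & b) & 1) into ((a | a) & b)
step 4: or_idem (→) rewrites (a | a) into a, reaching cost 5 (bound 5)

(a & b)   [cost 5]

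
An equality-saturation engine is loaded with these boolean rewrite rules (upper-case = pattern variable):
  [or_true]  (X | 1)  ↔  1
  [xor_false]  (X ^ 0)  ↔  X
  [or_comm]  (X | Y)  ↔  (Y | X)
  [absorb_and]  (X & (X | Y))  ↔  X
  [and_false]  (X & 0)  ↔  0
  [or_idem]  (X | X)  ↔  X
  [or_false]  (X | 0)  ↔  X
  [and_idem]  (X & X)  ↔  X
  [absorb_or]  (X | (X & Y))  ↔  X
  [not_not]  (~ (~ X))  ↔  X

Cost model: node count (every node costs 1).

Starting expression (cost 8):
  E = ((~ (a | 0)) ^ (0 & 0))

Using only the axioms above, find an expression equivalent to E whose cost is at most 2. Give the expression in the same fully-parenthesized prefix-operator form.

(~ a)   [cost 2]

1. [or_false →] (a | 0)  →  a;  E = ((~ a) ^ (0 & 0))
2. [and_idem →] (0 & 0)  →  0;  E = ((~ a) ^ 0)
3. [xor_false →] ((~ a) ^ 0)  →  (~ a);  cost 2 ≤ 2, done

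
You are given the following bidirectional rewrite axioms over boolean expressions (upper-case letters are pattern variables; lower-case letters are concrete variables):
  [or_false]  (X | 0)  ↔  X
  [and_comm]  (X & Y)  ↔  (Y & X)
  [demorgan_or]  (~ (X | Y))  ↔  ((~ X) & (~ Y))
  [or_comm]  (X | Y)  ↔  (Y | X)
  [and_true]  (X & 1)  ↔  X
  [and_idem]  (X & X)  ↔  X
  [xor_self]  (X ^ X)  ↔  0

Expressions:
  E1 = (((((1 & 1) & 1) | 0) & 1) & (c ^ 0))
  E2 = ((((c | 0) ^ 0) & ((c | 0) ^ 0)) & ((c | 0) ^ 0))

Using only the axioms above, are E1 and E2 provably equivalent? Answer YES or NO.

1. [and_true →] (1 & 1)  →  1;  E1 = ((((1 & 1) | 0) & 1) & (c ^ 0))
2. [and_true →] (1 & 1)  →  1;  E1 = (((1 | 0) & 1) & (c ^ 0))
3. [or_false →] (1 | 0)  →  1;  E1 = ((1 & 1) & (c ^ 0))
4. [and_true →] (1 & 1)  →  1;  E1 = (1 & (c ^ 0))
5. [and_comm →] (1 & (c ^ 0))  →  ((c ^ 0) & 1)
6. [and_true →] ((c ^ 0) & 1)  →  (c ^ 0)
7. [or_false ←] c  →  (c | 0);  E1 = ((c | 0) ^ 0)
8. [and_idem ←] ((c | 0) ^ 0)  →  (((c | 0) ^ 0) & ((c | 0) ^ 0))
9. [and_idem ←] ((c | 0) ^ 0)  →  (((c | 0) ^ 0) & ((c | 0) ^ 0));  this is E2

YES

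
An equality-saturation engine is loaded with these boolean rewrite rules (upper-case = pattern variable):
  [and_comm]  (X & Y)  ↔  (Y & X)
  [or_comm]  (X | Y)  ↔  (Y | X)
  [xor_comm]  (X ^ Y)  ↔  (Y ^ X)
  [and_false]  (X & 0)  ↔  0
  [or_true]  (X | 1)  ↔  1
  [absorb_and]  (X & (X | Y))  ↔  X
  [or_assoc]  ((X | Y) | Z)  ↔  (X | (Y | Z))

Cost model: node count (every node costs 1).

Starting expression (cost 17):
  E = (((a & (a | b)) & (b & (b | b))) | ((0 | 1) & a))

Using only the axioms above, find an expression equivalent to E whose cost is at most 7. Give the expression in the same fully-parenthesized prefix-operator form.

step 1: absorb_and (→) rewrites (b & (b | b)) into b, now (((a & (a | b)) & b) | ((0 | 1) & a))
step 2: absorb_and (→) rewrites (a & (a | b)) into a, now ((a & b) | ((0 | 1) & a))
step 3: or_true (→) rewrites (0 | 1) into 1, reaching cost 7 (bound 7)

((a & b) | (1 & a))   [cost 7]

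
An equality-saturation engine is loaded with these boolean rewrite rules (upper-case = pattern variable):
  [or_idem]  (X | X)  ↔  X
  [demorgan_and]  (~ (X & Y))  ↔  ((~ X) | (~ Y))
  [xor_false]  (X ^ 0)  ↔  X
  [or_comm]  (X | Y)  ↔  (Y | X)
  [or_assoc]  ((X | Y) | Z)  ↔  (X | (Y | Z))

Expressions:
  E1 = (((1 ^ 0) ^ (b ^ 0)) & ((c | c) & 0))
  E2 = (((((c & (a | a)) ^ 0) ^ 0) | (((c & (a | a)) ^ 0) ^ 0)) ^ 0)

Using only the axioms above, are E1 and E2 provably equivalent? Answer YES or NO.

NO

The axioms are sound identities: if E1 ↔* E2 then E1 and E2 evaluate identically under any assignment.
Under a=1, b=0, c=1: E1 evaluates to 0, E2 to 1. Distinct ⇒ no rewrite sequence connects them.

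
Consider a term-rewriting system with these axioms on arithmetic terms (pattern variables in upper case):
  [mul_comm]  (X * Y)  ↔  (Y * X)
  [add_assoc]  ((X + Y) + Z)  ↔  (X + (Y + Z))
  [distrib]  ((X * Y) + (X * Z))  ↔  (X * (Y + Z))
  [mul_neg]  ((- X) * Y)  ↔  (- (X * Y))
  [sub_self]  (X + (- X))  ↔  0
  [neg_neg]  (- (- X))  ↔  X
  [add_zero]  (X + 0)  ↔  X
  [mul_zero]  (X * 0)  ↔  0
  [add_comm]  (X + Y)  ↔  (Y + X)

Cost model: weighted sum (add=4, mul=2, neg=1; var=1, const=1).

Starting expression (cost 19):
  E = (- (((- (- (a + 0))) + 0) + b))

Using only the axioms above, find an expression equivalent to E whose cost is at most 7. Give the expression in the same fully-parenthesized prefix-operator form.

step 1: add_zero (→) rewrites (a + 0) into a, now (- (((- (- a)) + 0) + b))
step 2: neg_neg (→) rewrites (- (- a)) into a, now (- ((a + 0) + b))
step 3: add_zero (→) rewrites (a + 0) into a, reaching cost 7 (bound 7)

(- (a + b))   [cost 7]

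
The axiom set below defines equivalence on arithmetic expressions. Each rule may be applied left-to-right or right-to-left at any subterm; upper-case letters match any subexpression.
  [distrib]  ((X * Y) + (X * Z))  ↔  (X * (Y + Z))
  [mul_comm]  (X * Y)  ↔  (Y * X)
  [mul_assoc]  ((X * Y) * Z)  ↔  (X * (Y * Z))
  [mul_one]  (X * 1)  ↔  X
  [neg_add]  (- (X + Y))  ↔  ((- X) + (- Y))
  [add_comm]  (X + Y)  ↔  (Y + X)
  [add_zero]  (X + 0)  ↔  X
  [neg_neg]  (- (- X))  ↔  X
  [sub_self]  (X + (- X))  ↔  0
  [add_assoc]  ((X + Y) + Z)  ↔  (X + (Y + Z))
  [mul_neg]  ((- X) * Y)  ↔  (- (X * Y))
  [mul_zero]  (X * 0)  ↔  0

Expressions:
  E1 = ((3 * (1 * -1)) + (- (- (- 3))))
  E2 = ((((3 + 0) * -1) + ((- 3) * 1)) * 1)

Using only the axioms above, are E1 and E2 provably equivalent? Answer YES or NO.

1. [mul_comm →] (1 * -1)  →  (-1 * 1);  E1 = ((3 * (-1 * 1)) + (- (- (- 3))))
2. [neg_neg →] (- (- (- 3)))  →  (- 3);  E1 = ((3 * (-1 * 1)) + (- 3))
3. [mul_one →] (-1 * 1)  →  -1;  E1 = ((3 * -1) + (- 3))
4. [mul_one ←] (- 3)  →  ((- 3) * 1);  E1 = ((3 * -1) + ((- 3) * 1))
5. [add_zero ←] 3  →  (3 + 0);  E1 = (((3 + 0) * -1) + ((- 3) * 1))
6. [mul_one ←] (((3 + 0) * -1) + ((- 3) * 1))  →  ((((3 + 0) * -1) + ((- 3) * 1)) * 1);  this is E2

YES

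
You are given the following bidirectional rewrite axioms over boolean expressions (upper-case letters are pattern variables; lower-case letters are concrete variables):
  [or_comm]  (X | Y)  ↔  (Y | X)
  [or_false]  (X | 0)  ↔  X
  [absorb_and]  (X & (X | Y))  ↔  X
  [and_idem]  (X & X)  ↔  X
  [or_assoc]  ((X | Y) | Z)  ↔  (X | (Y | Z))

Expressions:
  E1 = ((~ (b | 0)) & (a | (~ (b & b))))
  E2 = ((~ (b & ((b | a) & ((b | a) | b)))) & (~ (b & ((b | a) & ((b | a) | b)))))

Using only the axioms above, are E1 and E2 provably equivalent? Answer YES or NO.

YES

step 1: and_idem (→) rewrites (b & b) into b, now ((~ (b | 0)) & (a | (~ b)))
step 2: or_comm (→) rewrites (a | (~ b)) into ((~ b) | a), now ((~ (b | 0)) & ((~ b) | a))
step 3: or_false (→) rewrites (b | 0) into b, now ((~ b) & ((~ b) | a))
step 4: absorb_and (→) rewrites ((~ b) & ((~ b) | a)) into (~ b)
step 5: absorb_and (←) rewrites b into (b & (b | a)), now (~ (b & (b | a)))
step 6: absorb_and (←) rewrites (b | a) into ((b | a) & ((b | a) | b)), now (~ (b & ((b | a) & ((b | a) | b))))
step 7: and_idem (←) rewrites (~ (b & ((b | a) & ((b | a) | b)))) into ((~ (b & ((b | a) & ((b | a) | b)))) & (~ (b & ((b | a) & ((b | a) | b))))), which is E2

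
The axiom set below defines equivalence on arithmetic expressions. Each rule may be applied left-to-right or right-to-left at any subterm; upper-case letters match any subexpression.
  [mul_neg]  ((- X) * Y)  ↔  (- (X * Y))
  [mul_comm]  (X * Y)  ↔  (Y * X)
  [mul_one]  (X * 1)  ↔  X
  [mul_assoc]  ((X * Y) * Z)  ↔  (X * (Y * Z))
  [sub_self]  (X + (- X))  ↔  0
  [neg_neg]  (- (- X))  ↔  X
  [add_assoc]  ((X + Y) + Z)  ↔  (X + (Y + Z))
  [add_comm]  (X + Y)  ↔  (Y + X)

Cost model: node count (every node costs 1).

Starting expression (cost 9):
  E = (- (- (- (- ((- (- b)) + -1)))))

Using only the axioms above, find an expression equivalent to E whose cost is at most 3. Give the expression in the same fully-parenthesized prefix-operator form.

(b + -1)   [cost 3]

step 1: neg_neg (→) rewrites (- (- b)) into b, now (- (- (- (- (b + -1)))))
step 2: neg_neg (→) rewrites (- (- (b + -1))) into (b + -1), now (- (- (b + -1)))
step 3: neg_neg (→) rewrites (- (- (b + -1))) into (b + -1), reaching cost 3 (bound 3)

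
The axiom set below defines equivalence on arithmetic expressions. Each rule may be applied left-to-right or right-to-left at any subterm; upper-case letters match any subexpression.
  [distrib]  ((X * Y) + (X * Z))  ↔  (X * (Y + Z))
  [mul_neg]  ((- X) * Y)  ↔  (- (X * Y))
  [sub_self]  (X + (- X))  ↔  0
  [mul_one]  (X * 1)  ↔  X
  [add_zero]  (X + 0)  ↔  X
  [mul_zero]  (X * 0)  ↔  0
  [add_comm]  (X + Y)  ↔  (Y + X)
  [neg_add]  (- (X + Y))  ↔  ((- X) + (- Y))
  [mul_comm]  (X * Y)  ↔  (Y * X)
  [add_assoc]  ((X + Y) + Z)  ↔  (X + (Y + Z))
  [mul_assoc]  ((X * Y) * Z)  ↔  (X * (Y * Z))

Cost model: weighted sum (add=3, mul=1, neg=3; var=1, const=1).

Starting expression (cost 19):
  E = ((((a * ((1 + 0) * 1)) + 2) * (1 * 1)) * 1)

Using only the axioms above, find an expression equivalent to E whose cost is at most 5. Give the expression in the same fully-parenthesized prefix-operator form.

(a + 2)   [cost 5]

(1) ((1 + 0) * 1)  =[mul_one →]=  (1 + 0)    ⊢ ((((a * (1 + 0)) + 2) * (1 * 1)) * 1)
(2) ((((a * (1 + 0)) + 2) * (1 * 1)) * 1)  =[mul_one →]=  (((a * (1 + 0)) + 2) * (1 * 1))
(3) (1 + 0)  =[add_zero →]=  1    ⊢ (((a * 1) + 2) * (1 * 1))
(4) (1 * 1)  =[mul_one →]=  1    ⊢ (((a * 1) + 2) * 1)
(5) (((a * 1) + 2) * 1)  =[mul_one →]=  ((a * 1) + 2)
(6) (a * 1)  =[mul_one →]=  a    ⊢ cost 5, within 5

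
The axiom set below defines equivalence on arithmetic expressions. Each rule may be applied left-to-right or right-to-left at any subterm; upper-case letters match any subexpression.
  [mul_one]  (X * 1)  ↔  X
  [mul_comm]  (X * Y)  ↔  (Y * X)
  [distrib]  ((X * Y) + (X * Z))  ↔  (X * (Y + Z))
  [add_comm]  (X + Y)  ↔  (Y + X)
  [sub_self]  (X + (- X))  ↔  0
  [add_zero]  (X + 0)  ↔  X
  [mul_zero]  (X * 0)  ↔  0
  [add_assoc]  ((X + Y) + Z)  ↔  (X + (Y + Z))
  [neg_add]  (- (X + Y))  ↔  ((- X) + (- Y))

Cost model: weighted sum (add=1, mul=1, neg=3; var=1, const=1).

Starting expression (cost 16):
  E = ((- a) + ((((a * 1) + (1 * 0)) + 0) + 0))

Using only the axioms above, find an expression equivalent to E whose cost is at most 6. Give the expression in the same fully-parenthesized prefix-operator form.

((- a) + a)   [cost 6]

1. [add_zero →] (((a * 1) + (1 * 0)) + 0)  →  ((a * 1) + (1 * 0));  E = ((- a) + (((a * 1) + (1 * 0)) + 0))
2. [add_zero →] (((a * 1) + (1 * 0)) + 0)  →  ((a * 1) + (1 * 0));  E = ((- a) + ((a * 1) + (1 * 0)))
3. [mul_comm →] (1 * 0)  →  (0 * 1);  E = ((- a) + ((a * 1) + (0 * 1)))
4. [mul_one →] (0 * 1)  →  0;  E = ((- a) + ((a * 1) + 0))
5. [add_zero →] ((a * 1) + 0)  →  (a * 1);  E = ((- a) + (a * 1))
6. [mul_one →] (a * 1)  →  a;  cost 6 ≤ 6, done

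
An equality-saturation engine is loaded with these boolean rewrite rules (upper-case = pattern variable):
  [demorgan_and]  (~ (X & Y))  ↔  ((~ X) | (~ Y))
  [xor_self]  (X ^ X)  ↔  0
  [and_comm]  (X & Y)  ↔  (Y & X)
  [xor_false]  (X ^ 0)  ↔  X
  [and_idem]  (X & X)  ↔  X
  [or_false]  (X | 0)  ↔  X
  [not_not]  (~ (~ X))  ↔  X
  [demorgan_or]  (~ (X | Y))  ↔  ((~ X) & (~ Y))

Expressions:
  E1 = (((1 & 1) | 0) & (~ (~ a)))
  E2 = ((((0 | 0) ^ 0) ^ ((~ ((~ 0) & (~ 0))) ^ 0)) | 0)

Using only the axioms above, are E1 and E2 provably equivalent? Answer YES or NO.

NO

All listed rules preserve value, hence provable equivalence implies equal values everywhere; look for a separating assignment.
a=1 gives E1 ↦ 1, E2 ↦ 0; values differ ⇒ not provably equivalent.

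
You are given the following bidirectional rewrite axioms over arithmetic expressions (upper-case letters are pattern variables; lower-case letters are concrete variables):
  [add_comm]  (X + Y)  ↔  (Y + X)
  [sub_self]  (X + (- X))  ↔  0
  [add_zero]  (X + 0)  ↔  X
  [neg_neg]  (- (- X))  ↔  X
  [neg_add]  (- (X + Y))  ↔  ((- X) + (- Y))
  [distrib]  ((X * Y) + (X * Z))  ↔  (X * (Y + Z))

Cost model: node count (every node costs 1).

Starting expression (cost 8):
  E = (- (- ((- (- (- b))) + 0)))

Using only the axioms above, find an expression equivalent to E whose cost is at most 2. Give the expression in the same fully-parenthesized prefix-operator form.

(- b)   [cost 2]

(1) (- (- (- b)))  =[neg_neg →]=  (- b)    ⊢ (- (- ((- b) + 0)))
(2) ((- b) + 0)  =[add_zero →]=  (- b)    ⊢ (- (- (- b)))
(3) (- (- (- b)))  =[neg_neg →]=  (- b)    ⊢ cost 2, within 2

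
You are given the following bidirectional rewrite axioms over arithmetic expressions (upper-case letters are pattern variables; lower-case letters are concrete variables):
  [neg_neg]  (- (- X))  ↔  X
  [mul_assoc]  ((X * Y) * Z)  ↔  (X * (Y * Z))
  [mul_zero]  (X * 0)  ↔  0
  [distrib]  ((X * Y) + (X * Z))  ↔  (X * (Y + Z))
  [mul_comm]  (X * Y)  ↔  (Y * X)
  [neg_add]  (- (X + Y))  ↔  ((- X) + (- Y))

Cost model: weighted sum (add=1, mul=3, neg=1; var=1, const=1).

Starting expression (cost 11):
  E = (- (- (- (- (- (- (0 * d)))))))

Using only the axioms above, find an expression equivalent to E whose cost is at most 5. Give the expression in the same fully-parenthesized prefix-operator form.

(0 * d)   [cost 5]

(1) (- (- (- (- (- (0 * d))))))  =[neg_neg →]=  (- (- (- (0 * d))))    ⊢ (- (- (- (- (0 * d)))))
(2) (- (- (0 * d)))  =[neg_neg →]=  (0 * d)    ⊢ (- (- (0 * d)))
(3) (- (- (0 * d)))  =[neg_neg →]=  (0 * d)    ⊢ cost 5, within 5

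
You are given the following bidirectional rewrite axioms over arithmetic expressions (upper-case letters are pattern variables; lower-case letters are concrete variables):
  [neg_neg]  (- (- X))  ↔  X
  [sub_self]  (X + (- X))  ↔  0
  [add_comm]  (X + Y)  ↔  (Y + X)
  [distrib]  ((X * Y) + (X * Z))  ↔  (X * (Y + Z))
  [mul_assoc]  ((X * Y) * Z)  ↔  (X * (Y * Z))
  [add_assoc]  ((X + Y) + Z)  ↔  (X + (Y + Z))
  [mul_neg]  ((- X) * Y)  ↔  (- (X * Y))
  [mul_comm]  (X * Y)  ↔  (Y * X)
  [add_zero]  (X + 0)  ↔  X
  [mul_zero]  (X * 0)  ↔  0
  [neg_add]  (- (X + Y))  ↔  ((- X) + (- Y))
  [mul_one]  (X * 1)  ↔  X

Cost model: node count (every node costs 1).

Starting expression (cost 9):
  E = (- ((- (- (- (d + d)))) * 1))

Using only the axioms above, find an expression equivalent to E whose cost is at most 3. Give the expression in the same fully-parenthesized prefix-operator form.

(d + d)   [cost 3]

1. [neg_neg →] (- (- (d + d)))  →  (d + d);  E = (- ((- (d + d)) * 1))
2. [mul_one →] ((- (d + d)) * 1)  →  (- (d + d));  E = (- (- (d + d)))
3. [neg_neg →] (- (- (d + d)))  →  (d + d);  cost 3 ≤ 3, done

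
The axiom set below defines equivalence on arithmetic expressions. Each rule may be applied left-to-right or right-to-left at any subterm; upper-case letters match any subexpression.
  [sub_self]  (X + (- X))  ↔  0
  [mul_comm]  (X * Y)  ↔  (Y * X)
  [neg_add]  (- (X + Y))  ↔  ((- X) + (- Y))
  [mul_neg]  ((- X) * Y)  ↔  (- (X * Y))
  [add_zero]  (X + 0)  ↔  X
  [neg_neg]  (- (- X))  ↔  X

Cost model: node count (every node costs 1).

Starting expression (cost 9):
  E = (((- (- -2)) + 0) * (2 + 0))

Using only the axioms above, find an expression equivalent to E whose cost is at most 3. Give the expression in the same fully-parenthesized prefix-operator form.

1. [neg_neg →] (- (- -2))  →  -2;  E = ((-2 + 0) * (2 + 0))
2. [mul_comm →] ((-2 + 0) * (2 + 0))  →  ((2 + 0) * (-2 + 0))
3. [add_zero →] (-2 + 0)  →  -2;  E = ((2 + 0) * -2)
4. [add_zero →] (2 + 0)  →  2;  cost 3 ≤ 3, done

(2 * -2)   [cost 3]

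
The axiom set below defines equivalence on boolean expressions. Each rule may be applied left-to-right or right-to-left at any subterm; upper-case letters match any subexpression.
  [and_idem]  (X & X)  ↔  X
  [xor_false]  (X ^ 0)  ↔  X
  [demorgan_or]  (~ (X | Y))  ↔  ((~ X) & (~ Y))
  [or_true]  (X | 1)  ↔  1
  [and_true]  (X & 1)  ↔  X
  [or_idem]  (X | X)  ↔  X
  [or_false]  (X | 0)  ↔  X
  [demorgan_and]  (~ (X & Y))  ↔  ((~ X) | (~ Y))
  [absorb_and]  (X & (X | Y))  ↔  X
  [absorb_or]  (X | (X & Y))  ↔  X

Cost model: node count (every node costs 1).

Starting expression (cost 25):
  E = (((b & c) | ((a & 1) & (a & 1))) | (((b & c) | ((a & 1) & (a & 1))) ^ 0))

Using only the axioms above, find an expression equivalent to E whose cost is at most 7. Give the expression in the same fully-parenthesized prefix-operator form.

1. [xor_false →] (((b & c) | ((a & 1) & (a & 1))) ^ 0)  →  ((b & c) | ((a & 1) & (a & 1)));  E = (((b & c) | ((a & 1) & (a & 1))) | ((b & c) | ((a & 1) & (a & 1))))
2. [or_idem →] (((b & c) | ((a & 1) & (a & 1))) | ((b & c) | ((a & 1) & (a & 1))))  →  ((b & c) | ((a & 1) & (a & 1)))
3. [and_idem →] ((a & 1) & (a & 1))  →  (a & 1);  cost 7 ≤ 7, done

((b & c) | (a & 1))   [cost 7]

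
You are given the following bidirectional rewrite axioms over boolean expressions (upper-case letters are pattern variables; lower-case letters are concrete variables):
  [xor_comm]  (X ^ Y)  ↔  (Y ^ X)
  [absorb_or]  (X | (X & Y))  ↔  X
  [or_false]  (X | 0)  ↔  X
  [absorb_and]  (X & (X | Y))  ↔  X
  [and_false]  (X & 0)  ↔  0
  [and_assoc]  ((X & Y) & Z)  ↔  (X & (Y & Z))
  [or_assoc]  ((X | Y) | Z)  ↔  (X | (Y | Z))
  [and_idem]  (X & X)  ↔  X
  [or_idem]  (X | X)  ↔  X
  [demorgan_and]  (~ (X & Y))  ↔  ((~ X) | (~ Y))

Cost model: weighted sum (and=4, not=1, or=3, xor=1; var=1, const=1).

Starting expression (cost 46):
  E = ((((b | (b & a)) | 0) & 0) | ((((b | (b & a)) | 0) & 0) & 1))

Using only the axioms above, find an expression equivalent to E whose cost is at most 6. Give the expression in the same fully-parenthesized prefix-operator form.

1. [absorb_or →] ((((b | (b & a)) | 0) & 0) | ((((b | (b & a)) | 0) & 0) & 1))  →  (((b | (b & a)) | 0) & 0)
2. [or_false →] ((b | (b & a)) | 0)  →  (b | (b & a));  E = ((b | (b & a)) & 0)
3. [absorb_or →] (b | (b & a))  →  b;  cost 6 ≤ 6, done

(b & 0)   [cost 6]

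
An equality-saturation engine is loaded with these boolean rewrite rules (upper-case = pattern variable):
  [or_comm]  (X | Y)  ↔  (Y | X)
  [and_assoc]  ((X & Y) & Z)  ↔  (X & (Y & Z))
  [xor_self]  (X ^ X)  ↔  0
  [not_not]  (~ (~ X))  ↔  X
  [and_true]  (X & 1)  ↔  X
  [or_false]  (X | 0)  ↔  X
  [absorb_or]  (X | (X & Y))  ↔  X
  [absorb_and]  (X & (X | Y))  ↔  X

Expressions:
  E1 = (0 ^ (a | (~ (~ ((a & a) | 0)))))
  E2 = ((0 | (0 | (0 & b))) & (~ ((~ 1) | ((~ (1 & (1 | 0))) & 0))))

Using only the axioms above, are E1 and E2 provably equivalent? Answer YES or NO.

NO

Every axiom is a valid identity, so a rewrite proof would force E1 and E2 to agree under every assignment.
At a=1, b=0: E1 = 1 but E2 = 0; they differ, so no derivation exists.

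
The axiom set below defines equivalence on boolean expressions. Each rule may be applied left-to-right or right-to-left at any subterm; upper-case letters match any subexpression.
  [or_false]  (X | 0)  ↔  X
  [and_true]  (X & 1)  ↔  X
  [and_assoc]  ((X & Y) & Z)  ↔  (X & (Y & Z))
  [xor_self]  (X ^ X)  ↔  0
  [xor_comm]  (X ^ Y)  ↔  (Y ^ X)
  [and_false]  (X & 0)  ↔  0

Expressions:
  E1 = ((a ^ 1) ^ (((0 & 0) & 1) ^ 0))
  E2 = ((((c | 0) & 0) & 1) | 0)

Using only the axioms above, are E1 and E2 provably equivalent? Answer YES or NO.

NO

Every axiom is a valid identity, so a rewrite proof would force E1 and E2 to agree under every assignment.
At a=0, c=0: E1 = 1 but E2 = 0; they differ, so no derivation exists.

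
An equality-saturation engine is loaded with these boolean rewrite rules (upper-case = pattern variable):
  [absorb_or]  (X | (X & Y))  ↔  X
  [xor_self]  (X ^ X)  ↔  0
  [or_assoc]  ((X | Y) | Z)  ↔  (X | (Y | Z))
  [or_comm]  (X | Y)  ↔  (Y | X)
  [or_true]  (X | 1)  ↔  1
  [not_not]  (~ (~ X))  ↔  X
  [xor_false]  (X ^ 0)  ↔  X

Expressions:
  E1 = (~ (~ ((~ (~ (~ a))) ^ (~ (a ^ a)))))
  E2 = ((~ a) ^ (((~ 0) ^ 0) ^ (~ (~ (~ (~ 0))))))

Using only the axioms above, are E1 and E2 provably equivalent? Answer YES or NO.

1. [not_not →] (~ (~ (~ a)))  →  (~ a);  E1 = (~ (~ ((~ a) ^ (~ (a ^ a)))))
2. [xor_self →] (a ^ a)  →  0;  E1 = (~ (~ ((~ a) ^ (~ 0))))
3. [not_not →] (~ (~ ((~ a) ^ (~ 0))))  →  ((~ a) ^ (~ 0))
4. [xor_false ←] (~ 0)  →  ((~ 0) ^ 0);  E1 = ((~ a) ^ ((~ 0) ^ 0))
5. [xor_false ←] (~ 0)  →  ((~ 0) ^ 0);  E1 = ((~ a) ^ (((~ 0) ^ 0) ^ 0))
6. [not_not ←] 0  →  (~ (~ 0));  E1 = ((~ a) ^ (((~ 0) ^ 0) ^ (~ (~ 0))))
7. [not_not ←] (~ 0)  →  (~ (~ (~ 0)));  this is E2

YES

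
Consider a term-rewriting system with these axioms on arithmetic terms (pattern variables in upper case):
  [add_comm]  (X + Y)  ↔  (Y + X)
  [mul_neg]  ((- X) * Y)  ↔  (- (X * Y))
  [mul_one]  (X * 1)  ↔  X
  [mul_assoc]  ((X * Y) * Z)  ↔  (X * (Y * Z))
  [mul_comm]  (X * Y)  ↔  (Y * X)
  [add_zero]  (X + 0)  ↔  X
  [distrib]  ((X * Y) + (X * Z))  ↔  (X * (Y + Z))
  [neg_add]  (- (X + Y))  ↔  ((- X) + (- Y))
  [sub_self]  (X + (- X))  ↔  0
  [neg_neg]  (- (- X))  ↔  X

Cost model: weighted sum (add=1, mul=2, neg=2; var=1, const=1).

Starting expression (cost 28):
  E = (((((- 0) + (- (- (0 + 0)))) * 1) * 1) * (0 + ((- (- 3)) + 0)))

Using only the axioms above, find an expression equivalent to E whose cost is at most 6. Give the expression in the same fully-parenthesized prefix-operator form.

((- 0) * 3)   [cost 6]

step 1: neg_neg (→) rewrites (- (- (0 + 0))) into (0 + 0), now (((((- 0) + (0 + 0)) * 1) * 1) * (0 + ((- (- 3)) + 0)))
step 2: mul_one (→) rewrites ((((- 0) + (0 + 0)) * 1) * 1) into (((- 0) + (0 + 0)) * 1), now ((((- 0) + (0 + 0)) * 1) * (0 + ((- (- 3)) + 0)))
step 3: add_zero (→) rewrites ((- (- 3)) + 0) into (- (- 3)), now ((((- 0) + (0 + 0)) * 1) * (0 + (- (- 3))))
step 4: neg_neg (→) rewrites (- (- 3)) into 3, now ((((- 0) + (0 + 0)) * 1) * (0 + 3))
step 5: mul_one (→) rewrites (((- 0) + (0 + 0)) * 1) into ((- 0) + (0 + 0)), now (((- 0) + (0 + 0)) * (0 + 3))
step 6: add_zero (→) rewrites (0 + 0) into 0, now (((- 0) + 0) * (0 + 3))
step 7: add_zero (→) rewrites ((- 0) + 0) into (- 0), now ((- 0) * (0 + 3))
step 8: add_comm (→) rewrites (0 + 3) into (3 + 0), now ((- 0) * (3 + 0))
step 9: add_zero (→) rewrites (3 + 0) into 3, reaching cost 6 (bound 6)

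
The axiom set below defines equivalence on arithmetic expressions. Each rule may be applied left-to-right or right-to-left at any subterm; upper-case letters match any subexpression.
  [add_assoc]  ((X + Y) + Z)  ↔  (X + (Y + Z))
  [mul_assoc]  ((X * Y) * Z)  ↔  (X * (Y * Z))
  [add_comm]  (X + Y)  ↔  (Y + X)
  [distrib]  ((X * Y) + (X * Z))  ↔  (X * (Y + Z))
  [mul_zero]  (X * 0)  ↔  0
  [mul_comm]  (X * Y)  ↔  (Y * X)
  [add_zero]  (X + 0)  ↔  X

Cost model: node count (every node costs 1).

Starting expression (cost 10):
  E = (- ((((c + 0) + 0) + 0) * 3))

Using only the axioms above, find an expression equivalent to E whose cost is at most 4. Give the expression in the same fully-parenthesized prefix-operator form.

(1) ((c + 0) + 0)  =[add_zero →]=  (c + 0)    ⊢ (- (((c + 0) + 0) * 3))
(2) (c + 0)  =[add_zero →]=  c    ⊢ (- ((c + 0) * 3))
(3) (c + 0)  =[add_zero →]=  c    ⊢ cost 4, within 4

(- (c * 3))   [cost 4]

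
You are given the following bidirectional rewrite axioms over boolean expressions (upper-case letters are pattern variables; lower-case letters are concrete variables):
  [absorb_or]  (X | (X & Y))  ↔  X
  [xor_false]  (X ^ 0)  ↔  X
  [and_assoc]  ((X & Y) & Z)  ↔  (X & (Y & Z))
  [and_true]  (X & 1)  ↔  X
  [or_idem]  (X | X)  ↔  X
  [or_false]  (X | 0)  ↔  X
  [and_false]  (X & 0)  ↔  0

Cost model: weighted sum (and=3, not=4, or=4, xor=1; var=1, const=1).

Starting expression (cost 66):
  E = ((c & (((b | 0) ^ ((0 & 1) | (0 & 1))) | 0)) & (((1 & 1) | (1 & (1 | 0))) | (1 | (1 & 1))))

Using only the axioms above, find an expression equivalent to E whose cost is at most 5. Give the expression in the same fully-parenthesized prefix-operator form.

step 1: or_idem (→) rewrites ((0 & 1) | (0 & 1)) into (0 & 1), now ((c & (((b | 0) ^ (0 & 1)) | 0)) & (((1 & 1) | (1 & (1 | 0))) | (1 | (1 & 1))))
step 2: and_true (→) rewrites (0 & 1) into 0, now ((c & (((b | 0) ^ 0) | 0)) & (((1 & 1) | (1 & (1 | 0))) | (1 | (1 & 1))))
step 3: or_false (→) rewrites (((b | 0) ^ 0) | 0) into ((b | 0) ^ 0), now ((c & ((b | 0) ^ 0)) & (((1 & 1) | (1 & (1 | 0))) | (1 | (1 & 1))))
step 4: or_false (→) rewrites (1 | 0) into 1, now ((c & ((b | 0) ^ 0)) & (((1 & 1) | (1 & 1)) | (1 | (1 & 1))))
step 5: xor_false (→) rewrites ((b | 0) ^ 0) into (b | 0), now ((c & (b | 0)) & (((1 & 1) | (1 & 1)) | (1 | (1 & 1))))
step 6: absorb_or (→) rewrites (1 | (1 & 1)) into 1, now ((c & (b | 0)) & (((1 & 1) | (1 & 1)) | 1))
step 7: or_idem (→) rewrites ((1 & 1) | (1 & 1)) into (1 & 1), now ((c & (b | 0)) & ((1 & 1) | 1))
step 8: and_true (→) rewrites (1 & 1) into 1, now ((c & (b | 0)) & (1 | 1))
step 9: or_idem (→) rewrites (1 | 1) into 1, now ((c & (b | 0)) & 1)
step 10: or_false (→) rewrites (b | 0) into b, now ((c & b) & 1)
step 11: and_true (→) rewrites ((c & b) & 1) into (c & b), reaching cost 5 (bound 5)

(c & b)   [cost 5]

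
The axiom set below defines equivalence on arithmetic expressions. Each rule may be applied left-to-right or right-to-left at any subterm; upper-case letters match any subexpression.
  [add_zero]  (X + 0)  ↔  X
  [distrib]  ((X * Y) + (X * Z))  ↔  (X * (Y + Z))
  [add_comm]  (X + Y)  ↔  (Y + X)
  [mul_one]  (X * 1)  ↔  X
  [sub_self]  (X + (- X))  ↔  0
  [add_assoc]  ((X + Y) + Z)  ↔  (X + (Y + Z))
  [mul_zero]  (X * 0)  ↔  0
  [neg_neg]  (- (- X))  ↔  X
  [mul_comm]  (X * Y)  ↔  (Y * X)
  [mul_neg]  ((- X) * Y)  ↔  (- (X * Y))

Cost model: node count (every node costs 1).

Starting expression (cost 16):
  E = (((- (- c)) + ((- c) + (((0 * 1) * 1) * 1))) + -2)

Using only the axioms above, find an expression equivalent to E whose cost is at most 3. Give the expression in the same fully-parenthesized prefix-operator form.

step 1: mul_one (→) rewrites (0 * 1) into 0, now (((- (- c)) + ((- c) + ((0 * 1) * 1))) + -2)
step 2: mul_one (→) rewrites ((0 * 1) * 1) into (0 * 1), now (((- (- c)) + ((- c) + (0 * 1))) + -2)
step 3: neg_neg (→) rewrites (- (- c)) into c, now ((c + ((- c) + (0 * 1))) + -2)
step 4: mul_one (→) rewrites (0 * 1) into 0, now ((c + ((- c) + 0)) + -2)
step 5: add_zero (→) rewrites ((- c) + 0) into (- c), now ((c + (- c)) + -2)
step 6: sub_self (→) rewrites (c + (- c)) into 0, reaching cost 3 (bound 3)

(0 + -2)   [cost 3]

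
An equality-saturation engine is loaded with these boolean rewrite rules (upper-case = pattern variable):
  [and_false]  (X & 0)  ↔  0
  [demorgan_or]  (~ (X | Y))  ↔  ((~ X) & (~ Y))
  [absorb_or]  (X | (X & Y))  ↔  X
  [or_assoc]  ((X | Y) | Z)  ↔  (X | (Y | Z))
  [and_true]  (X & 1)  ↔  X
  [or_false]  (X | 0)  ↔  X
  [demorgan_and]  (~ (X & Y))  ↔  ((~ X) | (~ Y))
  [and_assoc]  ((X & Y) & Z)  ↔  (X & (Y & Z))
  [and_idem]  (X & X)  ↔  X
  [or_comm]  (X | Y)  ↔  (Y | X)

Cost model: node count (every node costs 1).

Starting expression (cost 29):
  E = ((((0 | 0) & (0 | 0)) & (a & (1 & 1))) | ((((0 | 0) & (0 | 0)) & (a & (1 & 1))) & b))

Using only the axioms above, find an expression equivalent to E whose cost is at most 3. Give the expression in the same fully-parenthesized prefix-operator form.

(1) ((((0 | 0) & (0 | 0)) & (a & (1 & 1))) | ((((0 | 0) & (0 | 0)) & (a & (1 & 1))) & b))  =[absorb_or →]=  (((0 | 0) & (0 | 0)) & (a & (1 & 1)))
(2) (1 & 1)  =[and_idem →]=  1    ⊢ (((0 | 0) & (0 | 0)) & (a & 1))
(3) ((0 | 0) & (0 | 0))  =[and_idem →]=  (0 | 0)    ⊢ ((0 | 0) & (a & 1))
(4) (0 | 0)  =[or_false →]=  0    ⊢ (0 & (a & 1))
(5) (a & 1)  =[and_true →]=  a    ⊢ cost 3, within 3

(0 & a)   [cost 3]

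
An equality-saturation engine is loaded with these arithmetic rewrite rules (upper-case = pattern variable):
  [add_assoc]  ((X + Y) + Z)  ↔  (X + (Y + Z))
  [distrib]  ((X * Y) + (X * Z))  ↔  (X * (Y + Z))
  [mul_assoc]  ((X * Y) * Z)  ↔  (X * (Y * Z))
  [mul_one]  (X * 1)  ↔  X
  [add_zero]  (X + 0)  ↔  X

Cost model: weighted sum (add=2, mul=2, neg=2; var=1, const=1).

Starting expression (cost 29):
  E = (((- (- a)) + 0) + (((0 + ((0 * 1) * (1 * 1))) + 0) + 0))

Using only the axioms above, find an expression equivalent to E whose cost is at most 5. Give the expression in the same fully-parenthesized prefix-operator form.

(- (- a))   [cost 5]

(1) (((0 + ((0 * 1) * (1 * 1))) + 0) + 0)  =[add_zero →]=  ((0 + ((0 * 1) * (1 * 1))) + 0)    ⊢ (((- (- a)) + 0) + ((0 + ((0 * 1) * (1 * 1))) + 0))
(2) ((0 + ((0 * 1) * (1 * 1))) + 0)  =[add_zero →]=  (0 + ((0 * 1) * (1 * 1)))    ⊢ (((- (- a)) + 0) + (0 + ((0 * 1) * (1 * 1))))
(3) (1 * 1)  =[mul_one →]=  1    ⊢ (((- (- a)) + 0) + (0 + ((0 * 1) * 1)))
(4) ((- (- a)) + 0)  =[add_zero →]=  (- (- a))    ⊢ ((- (- a)) + (0 + ((0 * 1) * 1)))
(5) (0 * 1)  =[mul_one →]=  0    ⊢ ((- (- a)) + (0 + (0 * 1)))
(6) (0 * 1)  =[mul_one →]=  0    ⊢ ((- (- a)) + (0 + 0))
(7) (0 + 0)  =[add_zero →]=  0    ⊢ ((- (- a)) + 0)
(8) ((- (- a)) + 0)  =[add_zero →]=  (- (- a))    ⊢ cost 5, within 5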